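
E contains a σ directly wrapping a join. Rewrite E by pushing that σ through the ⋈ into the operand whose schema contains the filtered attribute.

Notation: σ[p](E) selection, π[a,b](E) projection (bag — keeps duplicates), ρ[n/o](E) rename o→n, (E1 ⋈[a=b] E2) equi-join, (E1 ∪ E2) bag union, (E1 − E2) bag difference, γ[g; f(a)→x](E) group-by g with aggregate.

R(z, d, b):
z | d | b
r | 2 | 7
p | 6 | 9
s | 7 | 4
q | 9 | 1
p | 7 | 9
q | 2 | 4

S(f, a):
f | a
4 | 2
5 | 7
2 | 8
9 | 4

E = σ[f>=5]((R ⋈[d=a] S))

σ filters on f, owned by the right side.
E' = (R ⋈[d=a] σ[f>=5](S))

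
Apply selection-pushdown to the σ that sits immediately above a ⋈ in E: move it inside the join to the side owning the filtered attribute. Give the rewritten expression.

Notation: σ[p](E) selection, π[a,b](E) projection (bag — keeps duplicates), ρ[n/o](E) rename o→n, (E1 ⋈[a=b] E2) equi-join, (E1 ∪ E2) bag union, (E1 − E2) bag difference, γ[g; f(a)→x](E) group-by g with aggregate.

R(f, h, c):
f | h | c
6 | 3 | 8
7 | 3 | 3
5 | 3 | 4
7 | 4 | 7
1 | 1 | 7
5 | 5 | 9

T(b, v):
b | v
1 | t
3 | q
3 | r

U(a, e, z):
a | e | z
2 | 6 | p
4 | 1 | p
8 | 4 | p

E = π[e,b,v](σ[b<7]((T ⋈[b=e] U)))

σ filters on b, owned by the left side.
E' = π[e,b,v]((σ[b<7](T) ⋈[b=e] U))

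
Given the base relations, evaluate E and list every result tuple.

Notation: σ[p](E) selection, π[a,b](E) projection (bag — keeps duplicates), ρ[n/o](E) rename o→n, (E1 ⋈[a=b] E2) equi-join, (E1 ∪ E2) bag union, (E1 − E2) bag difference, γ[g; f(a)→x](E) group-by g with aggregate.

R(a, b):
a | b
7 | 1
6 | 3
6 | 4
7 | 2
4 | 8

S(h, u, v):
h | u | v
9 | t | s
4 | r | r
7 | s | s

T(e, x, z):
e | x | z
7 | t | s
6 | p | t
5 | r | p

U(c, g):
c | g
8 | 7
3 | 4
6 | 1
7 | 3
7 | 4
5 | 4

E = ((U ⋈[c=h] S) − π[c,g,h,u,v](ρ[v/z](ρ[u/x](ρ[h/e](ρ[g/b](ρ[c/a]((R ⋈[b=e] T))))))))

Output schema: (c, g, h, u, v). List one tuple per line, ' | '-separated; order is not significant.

Subexpression sizes:
  U → 6
  S → 3
  (U ⋈[c=h] S) → 2
  R → 5
  T → 3
  (R ⋈[b=e] T) → 0
  ρ[c/a]((R ⋈[b=e] T)) → 0
  ρ[g/b](ρ[c/a]((R ⋈[b=e] T))) → 0
  ρ[h/e](ρ[g/b](ρ[c/a]((R ⋈[b=e] T)))) → 0
  ρ[u/x](ρ[h/e](ρ[g/b](ρ[c/a]((R ⋈[b=e] T))))) → 0
  ρ[v/z](ρ[u/x](ρ[h/e](ρ[g/b](ρ[c/a]((R ⋈[b=e] T)))))) → 0
  π[c,g,h,u,v](ρ[v/z](ρ[u/x](ρ[h/e](ρ[g/b](ρ[c/a]((R ⋈[b=e] T))))))) → 0
  ((U ⋈[c=h] S) − π[c,g,h,u,v](ρ[v/z](ρ[u/x](ρ[h/e](ρ[g/b](ρ[c/a]((R ⋈[b=e] T)))))))) → 2

== RESULT ==
c | g | h | u | v
7 | 3 | 7 | s | s
7 | 4 | 7 | s | s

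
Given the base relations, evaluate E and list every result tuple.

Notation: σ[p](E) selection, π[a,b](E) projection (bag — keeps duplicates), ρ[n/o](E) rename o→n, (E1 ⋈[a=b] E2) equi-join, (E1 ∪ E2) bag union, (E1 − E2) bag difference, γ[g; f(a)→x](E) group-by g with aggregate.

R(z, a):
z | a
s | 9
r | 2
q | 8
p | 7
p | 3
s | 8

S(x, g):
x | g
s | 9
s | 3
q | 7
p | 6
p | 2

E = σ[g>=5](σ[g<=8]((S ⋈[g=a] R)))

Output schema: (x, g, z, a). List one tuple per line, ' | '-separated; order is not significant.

Row counts bottom-up:
  S → 5
  R → 6
  (S ⋈[g=a] R) → 4
  σ[g<=8]((S ⋈[g=a] R)) → 3
  σ[g>=5](σ[g<=8]((S ⋈[g=a] R))) → 1

== RESULT ==
x | g | z | a
q | 7 | p | 7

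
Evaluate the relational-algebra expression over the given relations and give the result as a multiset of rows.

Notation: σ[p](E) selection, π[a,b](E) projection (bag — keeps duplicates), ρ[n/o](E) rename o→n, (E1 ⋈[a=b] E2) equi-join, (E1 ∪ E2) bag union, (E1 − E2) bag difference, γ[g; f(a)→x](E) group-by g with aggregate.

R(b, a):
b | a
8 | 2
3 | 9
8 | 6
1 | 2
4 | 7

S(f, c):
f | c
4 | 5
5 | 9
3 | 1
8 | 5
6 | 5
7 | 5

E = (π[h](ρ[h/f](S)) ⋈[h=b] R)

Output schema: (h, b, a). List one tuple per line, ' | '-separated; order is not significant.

Row counts bottom-up:
  S → 6
  ρ[h/f](S) → 6
  π[h](ρ[h/f](S)) → 6
  R → 5
  (π[h](ρ[h/f](S)) ⋈[h=b] R) → 4

== RESULT ==
h | b | a
3 | 3 | 9
4 | 4 | 7
8 | 8 | 2
8 | 8 | 6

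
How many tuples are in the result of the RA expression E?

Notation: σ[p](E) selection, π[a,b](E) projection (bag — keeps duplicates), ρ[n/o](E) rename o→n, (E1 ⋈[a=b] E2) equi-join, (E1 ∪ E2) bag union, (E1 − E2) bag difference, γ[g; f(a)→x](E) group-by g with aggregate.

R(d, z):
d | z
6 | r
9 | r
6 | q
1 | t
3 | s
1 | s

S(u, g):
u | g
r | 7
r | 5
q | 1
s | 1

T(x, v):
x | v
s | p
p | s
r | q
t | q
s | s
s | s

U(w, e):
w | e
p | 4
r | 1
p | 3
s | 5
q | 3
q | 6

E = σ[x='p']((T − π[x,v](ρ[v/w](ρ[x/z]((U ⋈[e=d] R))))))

Per-node cardinality:
  T → 6
  U → 6
  R → 6
  (U ⋈[e=d] R) → 6
  ρ[x/z]((U ⋈[e=d] R)) → 6
  ρ[v/w](ρ[x/z]((U ⋈[e=d] R))) → 6
  π[x,v](ρ[v/w](ρ[x/z]((U ⋈[e=d] R)))) → 6
  (T − π[x,v](ρ[v/w](ρ[x/z]((U ⋈[e=d] R))))) → 4
  σ[x='p']((T − π[x,v](ρ[v/w](ρ[x/z]((U ⋈[e=d] R)))))) → 1

|E| = 1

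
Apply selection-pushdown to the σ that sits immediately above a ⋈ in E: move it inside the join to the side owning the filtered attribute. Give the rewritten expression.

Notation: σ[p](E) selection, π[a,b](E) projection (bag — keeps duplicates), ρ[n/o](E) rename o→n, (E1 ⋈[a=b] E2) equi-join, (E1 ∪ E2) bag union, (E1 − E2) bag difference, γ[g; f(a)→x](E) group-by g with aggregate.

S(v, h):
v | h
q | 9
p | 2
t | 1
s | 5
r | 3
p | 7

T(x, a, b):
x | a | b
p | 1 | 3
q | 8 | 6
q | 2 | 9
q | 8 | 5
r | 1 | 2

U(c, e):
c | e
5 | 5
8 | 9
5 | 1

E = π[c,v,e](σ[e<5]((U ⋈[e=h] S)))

σ filters on e, owned by the left side.
E' = π[c,v,e]((σ[e<5](U) ⋈[e=h] S))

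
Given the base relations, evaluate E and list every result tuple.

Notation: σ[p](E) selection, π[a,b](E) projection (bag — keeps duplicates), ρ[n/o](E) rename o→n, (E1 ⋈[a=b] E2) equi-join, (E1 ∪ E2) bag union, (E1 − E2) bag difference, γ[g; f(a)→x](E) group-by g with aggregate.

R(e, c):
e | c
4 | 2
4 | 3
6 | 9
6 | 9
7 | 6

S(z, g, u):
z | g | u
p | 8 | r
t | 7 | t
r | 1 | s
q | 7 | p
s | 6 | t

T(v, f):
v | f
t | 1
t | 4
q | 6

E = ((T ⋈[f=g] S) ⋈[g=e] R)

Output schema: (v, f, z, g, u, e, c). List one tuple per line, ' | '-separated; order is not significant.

Per-node cardinality:
  T → 3
  S → 5
  (T ⋈[f=g] S) → 2
  R → 5
  ((T ⋈[f=g] S) ⋈[g=e] R) → 2

== RESULT ==
v | f | z | g | u | e | c
q | 6 | s | 6 | t | 6 | 9
q | 6 | s | 6 | t | 6 | 9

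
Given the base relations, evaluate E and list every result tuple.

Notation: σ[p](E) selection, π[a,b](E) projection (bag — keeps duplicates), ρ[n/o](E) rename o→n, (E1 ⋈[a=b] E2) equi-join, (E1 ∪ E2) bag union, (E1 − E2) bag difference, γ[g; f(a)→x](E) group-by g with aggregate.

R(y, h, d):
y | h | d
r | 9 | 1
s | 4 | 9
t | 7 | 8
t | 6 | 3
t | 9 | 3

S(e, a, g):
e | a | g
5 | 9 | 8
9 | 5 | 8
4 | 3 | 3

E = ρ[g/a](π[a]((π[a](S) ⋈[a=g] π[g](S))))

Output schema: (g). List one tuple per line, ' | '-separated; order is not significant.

Per-node cardinality:
  S → 3
  π[a](S) → 3
  S → 3
  π[g](S) → 3
  (π[a](S) ⋈[a=g] π[g](S)) → 1
  π[a]((π[a](S) ⋈[a=g] π[g](S))) → 1
  ρ[g/a](π[a]((π[a](S) ⋈[a=g] π[g](S)))) → 1

== RESULT ==
g
3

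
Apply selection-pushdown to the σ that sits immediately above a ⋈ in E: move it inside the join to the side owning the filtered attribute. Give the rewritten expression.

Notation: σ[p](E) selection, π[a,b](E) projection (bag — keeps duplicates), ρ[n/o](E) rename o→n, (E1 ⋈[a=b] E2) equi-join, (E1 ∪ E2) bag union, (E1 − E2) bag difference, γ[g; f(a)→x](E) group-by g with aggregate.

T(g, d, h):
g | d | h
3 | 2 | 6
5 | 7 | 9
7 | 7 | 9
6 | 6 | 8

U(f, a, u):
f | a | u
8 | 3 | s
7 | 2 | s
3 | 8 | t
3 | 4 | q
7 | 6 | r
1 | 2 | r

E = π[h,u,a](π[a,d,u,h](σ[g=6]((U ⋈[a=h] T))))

σ filters on g, owned by the right side.
E' = π[h,u,a](π[a,d,u,h]((U ⋈[a=h] σ[g=6](T))))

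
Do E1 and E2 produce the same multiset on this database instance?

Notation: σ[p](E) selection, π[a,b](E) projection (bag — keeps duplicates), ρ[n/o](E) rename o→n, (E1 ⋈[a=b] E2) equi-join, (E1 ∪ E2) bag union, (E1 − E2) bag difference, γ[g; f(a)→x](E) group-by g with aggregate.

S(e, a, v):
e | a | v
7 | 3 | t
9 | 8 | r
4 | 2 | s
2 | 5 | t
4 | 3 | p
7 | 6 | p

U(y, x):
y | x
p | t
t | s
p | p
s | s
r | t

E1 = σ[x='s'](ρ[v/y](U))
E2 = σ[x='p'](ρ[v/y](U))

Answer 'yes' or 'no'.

E1 per-node cardinality:
  U → 5
  ρ[v/y](U) → 5
  σ[x='s'](ρ[v/y](U)) → 2
E2 per-node cardinality:
  U → 5
  ρ[v/y](U) → 5
  σ[x='p'](ρ[v/y](U)) → 1

E1 result:
v | x
s | s
t | s
E2 result:
v | x
p | p
Witness: ('s', 's') appears 1× in E1 but 0× in E2.

no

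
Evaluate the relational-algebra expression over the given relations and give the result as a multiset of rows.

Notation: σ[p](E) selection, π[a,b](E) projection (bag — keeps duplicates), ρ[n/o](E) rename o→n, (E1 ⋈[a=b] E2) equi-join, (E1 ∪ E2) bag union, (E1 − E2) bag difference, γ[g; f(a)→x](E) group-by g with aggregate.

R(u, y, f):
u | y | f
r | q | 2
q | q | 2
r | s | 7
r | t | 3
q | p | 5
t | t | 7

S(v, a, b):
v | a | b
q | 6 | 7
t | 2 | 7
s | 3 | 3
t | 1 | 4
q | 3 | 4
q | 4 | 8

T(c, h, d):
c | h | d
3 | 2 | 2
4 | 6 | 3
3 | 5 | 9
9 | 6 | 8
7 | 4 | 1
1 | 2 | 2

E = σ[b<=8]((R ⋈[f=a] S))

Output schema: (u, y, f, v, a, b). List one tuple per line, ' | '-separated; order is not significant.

Per-node cardinality:
  R → 6
  S → 6
  (R ⋈[f=a] S) → 4
  σ[b<=8]((R ⋈[f=a] S)) → 4

== RESULT ==
u | y | f | v | a | b
q | q | 2 | t | 2 | 7
r | q | 2 | t | 2 | 7
r | t | 3 | q | 3 | 4
r | t | 3 | s | 3 | 3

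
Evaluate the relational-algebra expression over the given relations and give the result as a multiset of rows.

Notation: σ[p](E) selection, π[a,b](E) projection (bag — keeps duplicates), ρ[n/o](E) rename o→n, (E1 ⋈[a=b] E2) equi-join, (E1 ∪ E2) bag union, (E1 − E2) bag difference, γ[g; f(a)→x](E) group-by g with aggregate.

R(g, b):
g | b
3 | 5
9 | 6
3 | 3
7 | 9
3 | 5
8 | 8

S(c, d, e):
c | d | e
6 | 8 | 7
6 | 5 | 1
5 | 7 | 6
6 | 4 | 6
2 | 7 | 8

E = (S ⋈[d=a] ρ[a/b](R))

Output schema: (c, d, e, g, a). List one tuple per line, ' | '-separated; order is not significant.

Per-node cardinality:
  S → 5
  R → 6
  ρ[a/b](R) → 6
  (S ⋈[d=a] ρ[a/b](R)) → 3

== RESULT ==
c | d | e | g | a
6 | 5 | 1 | 3 | 5
6 | 5 | 1 | 3 | 5
6 | 8 | 7 | 8 | 8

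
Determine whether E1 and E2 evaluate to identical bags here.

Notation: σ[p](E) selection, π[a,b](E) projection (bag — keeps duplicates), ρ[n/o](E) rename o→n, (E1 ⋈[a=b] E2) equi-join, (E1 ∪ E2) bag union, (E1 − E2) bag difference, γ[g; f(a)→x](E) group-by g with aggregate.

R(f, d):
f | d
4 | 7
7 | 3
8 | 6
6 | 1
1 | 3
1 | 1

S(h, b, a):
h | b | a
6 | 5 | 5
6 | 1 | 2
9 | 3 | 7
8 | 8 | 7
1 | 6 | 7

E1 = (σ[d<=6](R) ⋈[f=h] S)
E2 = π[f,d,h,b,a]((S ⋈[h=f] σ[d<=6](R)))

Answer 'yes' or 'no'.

E1 stepwise |·|:
  R → 6
  σ[d<=6](R) → 5
  S → 5
  (σ[d<=6](R) ⋈[f=h] S) → 5
E2 stepwise |·|:
  S → 5
  R → 6
  σ[d<=6](R) → 5
  (S ⋈[h=f] σ[d<=6](R)) → 5
  π[f,d,h,b,a]((S ⋈[h=f] σ[d<=6](R))) → 5

E1 and E2 produce the same multiset:
f | d | h | b | a
1 | 1 | 1 | 6 | 7
1 | 3 | 1 | 6 | 7
6 | 1 | 6 | 1 | 2
6 | 1 | 6 | 5 | 5
8 | 6 | 8 | 8 | 7

yes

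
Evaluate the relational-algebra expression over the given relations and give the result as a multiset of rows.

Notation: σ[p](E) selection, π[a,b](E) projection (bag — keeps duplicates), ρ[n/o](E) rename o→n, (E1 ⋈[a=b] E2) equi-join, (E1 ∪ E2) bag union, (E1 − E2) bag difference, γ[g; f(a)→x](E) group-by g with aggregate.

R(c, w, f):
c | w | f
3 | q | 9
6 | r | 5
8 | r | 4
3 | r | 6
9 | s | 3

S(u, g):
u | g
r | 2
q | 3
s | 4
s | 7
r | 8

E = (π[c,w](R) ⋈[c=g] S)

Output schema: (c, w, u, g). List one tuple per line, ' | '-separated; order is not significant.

Row counts bottom-up:
  R → 5
  π[c,w](R) → 5
  S → 5
  (π[c,w](R) ⋈[c=g] S) → 3

== RESULT ==
c | w | u | g
3 | q | q | 3
3 | r | q | 3
8 | r | r | 8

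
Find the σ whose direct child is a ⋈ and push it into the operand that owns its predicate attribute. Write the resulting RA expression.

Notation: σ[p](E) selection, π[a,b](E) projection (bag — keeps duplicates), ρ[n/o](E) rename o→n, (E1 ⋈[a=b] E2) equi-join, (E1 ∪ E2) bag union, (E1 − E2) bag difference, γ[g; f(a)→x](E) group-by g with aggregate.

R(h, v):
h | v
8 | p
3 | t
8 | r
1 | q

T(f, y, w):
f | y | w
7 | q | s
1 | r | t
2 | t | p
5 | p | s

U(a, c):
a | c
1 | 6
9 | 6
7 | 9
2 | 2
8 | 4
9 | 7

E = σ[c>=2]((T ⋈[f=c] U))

σ filters on c, owned by the right side.
E' = (T ⋈[f=c] σ[c>=2](U))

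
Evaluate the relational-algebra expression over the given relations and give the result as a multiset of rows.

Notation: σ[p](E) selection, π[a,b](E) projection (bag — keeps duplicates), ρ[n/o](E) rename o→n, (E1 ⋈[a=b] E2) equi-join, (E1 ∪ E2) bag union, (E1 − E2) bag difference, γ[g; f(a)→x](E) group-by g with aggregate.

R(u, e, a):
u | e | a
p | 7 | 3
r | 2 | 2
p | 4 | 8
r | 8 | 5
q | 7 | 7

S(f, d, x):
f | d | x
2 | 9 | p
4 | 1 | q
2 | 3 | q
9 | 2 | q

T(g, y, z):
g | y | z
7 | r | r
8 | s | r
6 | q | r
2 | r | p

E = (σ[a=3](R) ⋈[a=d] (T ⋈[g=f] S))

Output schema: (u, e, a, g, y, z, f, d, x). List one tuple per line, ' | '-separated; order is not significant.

Per-node cardinality:
  R → 5
  σ[a=3](R) → 1
  T → 4
  S → 4
  (T ⋈[g=f] S) → 2
  (σ[a=3](R) ⋈[a=d] (T ⋈[g=f] S)) → 1

== RESULT ==
u | e | a | g | y | z | f | d | x
p | 7 | 3 | 2 | r | p | 2 | 3 | q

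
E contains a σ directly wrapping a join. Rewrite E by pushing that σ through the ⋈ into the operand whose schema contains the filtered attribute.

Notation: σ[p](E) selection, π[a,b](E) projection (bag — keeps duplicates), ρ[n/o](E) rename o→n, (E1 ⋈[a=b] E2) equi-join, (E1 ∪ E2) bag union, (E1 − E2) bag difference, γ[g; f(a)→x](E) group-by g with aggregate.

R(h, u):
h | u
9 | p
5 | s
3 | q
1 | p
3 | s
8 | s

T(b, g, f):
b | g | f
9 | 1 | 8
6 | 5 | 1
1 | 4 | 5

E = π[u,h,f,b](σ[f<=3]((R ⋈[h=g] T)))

σ filters on f, owned by the right side.
E' = π[u,h,f,b]((R ⋈[h=g] σ[f<=3](T)))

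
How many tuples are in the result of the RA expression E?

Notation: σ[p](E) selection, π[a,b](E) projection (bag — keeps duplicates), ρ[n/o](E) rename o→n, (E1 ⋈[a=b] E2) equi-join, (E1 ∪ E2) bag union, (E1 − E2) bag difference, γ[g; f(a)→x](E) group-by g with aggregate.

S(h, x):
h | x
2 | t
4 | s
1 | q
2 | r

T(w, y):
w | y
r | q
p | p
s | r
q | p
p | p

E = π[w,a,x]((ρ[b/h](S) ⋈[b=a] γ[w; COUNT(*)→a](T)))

Per-node cardinality:
  S → 4
  ρ[b/h](S) → 4
  T → 5
  γ[w; COUNT(*)→a](T) → 4
  (ρ[b/h](S) ⋈[b=a] γ[w; COUNT(*)→a](T)) → 5
  π[w,a,x]((ρ[b/h](S) ⋈[b=a] γ[w; COUNT(*)→a](T))) → 5

|E| = 5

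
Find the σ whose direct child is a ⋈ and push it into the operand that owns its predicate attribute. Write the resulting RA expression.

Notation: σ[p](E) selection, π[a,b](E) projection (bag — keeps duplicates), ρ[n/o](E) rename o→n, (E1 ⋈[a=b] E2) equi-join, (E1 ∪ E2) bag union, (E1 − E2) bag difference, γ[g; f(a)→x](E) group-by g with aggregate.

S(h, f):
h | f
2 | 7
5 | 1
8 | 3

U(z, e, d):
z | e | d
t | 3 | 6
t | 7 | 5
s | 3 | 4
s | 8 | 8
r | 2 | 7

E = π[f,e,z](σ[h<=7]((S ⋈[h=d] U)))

σ filters on h, owned by the left side.
E' = π[f,e,z]((σ[h<=7](S) ⋈[h=d] U))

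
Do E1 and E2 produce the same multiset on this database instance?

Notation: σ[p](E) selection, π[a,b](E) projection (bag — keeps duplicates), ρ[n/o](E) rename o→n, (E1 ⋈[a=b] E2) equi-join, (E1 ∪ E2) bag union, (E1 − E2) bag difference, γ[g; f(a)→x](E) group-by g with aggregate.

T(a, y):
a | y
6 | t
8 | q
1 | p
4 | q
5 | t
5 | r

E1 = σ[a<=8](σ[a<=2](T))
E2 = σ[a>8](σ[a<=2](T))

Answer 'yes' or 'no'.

E1 subexpression sizes:
  T → 6
  σ[a<=2](T) → 1
  σ[a<=8](σ[a<=2](T)) → 1
E2 subexpression sizes:
  T → 6
  σ[a<=2](T) → 1
  σ[a>8](σ[a<=2](T)) → 0

E1 result:
a | y
1 | p
E2 result:
a | y
(0 rows)
Witness: (1, 'p') appears 1× in E1 but 0× in E2.

no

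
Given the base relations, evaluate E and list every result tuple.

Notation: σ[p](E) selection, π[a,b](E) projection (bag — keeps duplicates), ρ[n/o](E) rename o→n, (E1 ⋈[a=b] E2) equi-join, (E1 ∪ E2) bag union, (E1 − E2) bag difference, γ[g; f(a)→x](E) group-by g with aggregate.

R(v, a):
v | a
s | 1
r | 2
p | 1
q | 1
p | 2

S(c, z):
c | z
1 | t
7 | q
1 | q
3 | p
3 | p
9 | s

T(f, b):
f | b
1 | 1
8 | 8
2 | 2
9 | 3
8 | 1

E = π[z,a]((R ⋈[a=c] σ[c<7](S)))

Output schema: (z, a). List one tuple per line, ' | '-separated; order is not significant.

Per-node cardinality:
  R → 5
  S → 6
  σ[c<7](S) → 4
  (R ⋈[a=c] σ[c<7](S)) → 6
  π[z,a]((R ⋈[a=c] σ[c<7](S))) → 6

== RESULT ==
z | a
q | 1
q | 1
q | 1
t | 1
t | 1
t | 1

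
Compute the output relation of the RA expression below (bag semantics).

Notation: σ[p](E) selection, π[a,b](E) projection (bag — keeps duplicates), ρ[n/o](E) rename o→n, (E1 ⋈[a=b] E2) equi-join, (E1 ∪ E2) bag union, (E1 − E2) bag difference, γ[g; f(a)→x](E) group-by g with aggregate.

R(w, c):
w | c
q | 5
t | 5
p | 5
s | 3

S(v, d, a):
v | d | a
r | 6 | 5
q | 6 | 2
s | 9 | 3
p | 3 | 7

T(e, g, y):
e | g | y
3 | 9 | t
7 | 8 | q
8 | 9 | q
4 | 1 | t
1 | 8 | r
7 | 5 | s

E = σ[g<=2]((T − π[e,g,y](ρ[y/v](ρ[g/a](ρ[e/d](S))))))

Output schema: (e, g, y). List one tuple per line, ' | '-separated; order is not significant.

Stepwise |·|:
  T → 6
  S → 4
  ρ[e/d](S) → 4
  ρ[g/a](ρ[e/d](S)) → 4
  ρ[y/v](ρ[g/a](ρ[e/d](S))) → 4
  π[e,g,y](ρ[y/v](ρ[g/a](ρ[e/d](S)))) → 4
  (T − π[e,g,y](ρ[y/v](ρ[g/a](ρ[e/d](S))))) → 6
  σ[g<=2]((T − π[e,g,y](ρ[y/v](ρ[g/a](ρ[e/d](S)))))) → 1

== RESULT ==
e | g | y
4 | 1 | t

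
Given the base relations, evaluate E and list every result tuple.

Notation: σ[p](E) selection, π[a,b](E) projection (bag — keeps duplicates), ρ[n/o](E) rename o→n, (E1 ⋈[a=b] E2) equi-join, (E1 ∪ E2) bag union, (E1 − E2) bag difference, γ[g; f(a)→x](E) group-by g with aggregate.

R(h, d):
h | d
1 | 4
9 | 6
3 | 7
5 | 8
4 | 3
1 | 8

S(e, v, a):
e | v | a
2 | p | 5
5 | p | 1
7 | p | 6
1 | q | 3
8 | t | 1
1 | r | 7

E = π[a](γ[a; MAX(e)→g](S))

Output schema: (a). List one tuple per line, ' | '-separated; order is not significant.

Subexpression sizes:
  S → 6
  γ[a; MAX(e)→g](S) → 5
  π[a](γ[a; MAX(e)→g](S)) → 5

== RESULT ==
a
1
3
5
6
7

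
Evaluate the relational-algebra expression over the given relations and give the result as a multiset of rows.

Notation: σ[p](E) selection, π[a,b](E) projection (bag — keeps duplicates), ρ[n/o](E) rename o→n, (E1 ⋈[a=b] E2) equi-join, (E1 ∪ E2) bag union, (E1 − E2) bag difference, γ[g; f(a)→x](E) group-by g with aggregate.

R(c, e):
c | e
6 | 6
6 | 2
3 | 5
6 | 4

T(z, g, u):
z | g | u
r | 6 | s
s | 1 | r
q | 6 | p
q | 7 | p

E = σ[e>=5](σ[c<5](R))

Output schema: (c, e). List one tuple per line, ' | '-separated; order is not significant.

Subexpression sizes:
  R → 4
  σ[c<5](R) → 1
  σ[e>=5](σ[c<5](R)) → 1

== RESULT ==
c | e
3 | 5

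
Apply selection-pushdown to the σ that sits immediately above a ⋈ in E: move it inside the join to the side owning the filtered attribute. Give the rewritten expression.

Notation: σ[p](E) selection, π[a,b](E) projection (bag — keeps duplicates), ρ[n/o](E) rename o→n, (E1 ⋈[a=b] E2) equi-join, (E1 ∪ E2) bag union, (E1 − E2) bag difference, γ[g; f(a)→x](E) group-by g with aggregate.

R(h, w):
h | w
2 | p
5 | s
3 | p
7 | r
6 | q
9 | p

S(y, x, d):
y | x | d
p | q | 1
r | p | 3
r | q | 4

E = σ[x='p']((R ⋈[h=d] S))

σ filters on x, owned by the right side.
E' = (R ⋈[h=d] σ[x='p'](S))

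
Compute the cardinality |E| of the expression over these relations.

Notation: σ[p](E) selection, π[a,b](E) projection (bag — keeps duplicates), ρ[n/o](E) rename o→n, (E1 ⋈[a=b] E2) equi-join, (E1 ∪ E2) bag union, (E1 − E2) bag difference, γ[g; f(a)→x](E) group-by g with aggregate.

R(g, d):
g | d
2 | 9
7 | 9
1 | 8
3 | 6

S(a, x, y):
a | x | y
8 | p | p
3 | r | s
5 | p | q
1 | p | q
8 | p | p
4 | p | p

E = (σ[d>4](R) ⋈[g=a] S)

Subexpression sizes:
  R → 4
  σ[d>4](R) → 4
  S → 6
  (σ[d>4](R) ⋈[g=a] S) → 2

|E| = 2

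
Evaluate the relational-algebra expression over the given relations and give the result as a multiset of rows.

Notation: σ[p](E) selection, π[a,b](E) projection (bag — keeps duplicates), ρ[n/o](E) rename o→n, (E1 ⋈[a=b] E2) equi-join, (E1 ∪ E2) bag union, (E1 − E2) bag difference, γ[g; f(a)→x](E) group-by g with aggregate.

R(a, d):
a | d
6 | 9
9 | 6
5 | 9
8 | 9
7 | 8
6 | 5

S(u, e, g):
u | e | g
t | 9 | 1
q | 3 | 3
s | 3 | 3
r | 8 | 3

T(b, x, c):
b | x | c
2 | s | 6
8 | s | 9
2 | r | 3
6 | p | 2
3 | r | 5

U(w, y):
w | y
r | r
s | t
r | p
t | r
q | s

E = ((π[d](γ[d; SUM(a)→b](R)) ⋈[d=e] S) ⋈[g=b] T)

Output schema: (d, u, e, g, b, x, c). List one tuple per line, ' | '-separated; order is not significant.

Subexpression sizes:
  R → 6
  γ[d; SUM(a)→b](R) → 4
  π[d](γ[d; SUM(a)→b](R)) → 4
  S → 4
  (π[d](γ[d; SUM(a)→b](R)) ⋈[d=e] S) → 2
  T → 5
  ((π[d](γ[d; SUM(a)→b](R)) ⋈[d=e] S) ⋈[g=b] T) → 1

== RESULT ==
d | u | e | g | b | x | c
8 | r | 8 | 3 | 3 | r | 5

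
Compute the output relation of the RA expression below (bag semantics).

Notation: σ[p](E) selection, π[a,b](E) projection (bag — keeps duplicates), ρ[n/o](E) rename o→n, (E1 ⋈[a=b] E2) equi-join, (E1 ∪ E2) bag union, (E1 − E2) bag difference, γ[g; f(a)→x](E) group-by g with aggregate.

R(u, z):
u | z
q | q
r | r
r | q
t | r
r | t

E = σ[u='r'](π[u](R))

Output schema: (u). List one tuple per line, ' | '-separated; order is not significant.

Row counts bottom-up:
  R → 5
  π[u](R) → 5
  σ[u='r'](π[u](R)) → 3

== RESULT ==
u
r
r
r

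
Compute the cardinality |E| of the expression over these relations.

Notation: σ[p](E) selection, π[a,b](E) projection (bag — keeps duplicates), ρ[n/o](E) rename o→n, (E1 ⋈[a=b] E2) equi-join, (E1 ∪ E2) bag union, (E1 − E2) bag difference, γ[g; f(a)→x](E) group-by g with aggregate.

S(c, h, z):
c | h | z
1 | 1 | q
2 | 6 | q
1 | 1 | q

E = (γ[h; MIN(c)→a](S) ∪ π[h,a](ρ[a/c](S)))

Stepwise |·|:
  S → 3
  γ[h; MIN(c)→a](S) → 2
  S → 3
  ρ[a/c](S) → 3
  π[h,a](ρ[a/c](S)) → 3
  (γ[h; MIN(c)→a](S) ∪ π[h,a](ρ[a/c](S))) → 5

|E| = 5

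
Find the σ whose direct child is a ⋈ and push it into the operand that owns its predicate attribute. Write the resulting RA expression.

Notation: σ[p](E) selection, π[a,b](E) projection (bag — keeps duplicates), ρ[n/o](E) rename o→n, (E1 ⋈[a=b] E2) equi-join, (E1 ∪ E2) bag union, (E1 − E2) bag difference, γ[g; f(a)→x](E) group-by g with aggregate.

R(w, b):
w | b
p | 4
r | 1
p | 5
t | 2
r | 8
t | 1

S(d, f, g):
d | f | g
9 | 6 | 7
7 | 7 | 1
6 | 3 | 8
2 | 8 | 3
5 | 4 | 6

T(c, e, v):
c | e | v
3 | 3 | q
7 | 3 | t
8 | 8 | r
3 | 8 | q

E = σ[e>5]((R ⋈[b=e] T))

σ filters on e, owned by the right side.
E' = (R ⋈[b=e] σ[e>5](T))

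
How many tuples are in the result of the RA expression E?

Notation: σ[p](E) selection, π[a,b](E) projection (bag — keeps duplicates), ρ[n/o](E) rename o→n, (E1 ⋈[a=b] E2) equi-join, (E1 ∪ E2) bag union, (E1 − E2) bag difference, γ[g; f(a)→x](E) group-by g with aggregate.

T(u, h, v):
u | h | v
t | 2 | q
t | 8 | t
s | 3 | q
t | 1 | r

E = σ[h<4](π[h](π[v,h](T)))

Subexpression sizes:
  T → 4
  π[v,h](T) → 4
  π[h](π[v,h](T)) → 4
  σ[h<4](π[h](π[v,h](T))) → 3

|E| = 3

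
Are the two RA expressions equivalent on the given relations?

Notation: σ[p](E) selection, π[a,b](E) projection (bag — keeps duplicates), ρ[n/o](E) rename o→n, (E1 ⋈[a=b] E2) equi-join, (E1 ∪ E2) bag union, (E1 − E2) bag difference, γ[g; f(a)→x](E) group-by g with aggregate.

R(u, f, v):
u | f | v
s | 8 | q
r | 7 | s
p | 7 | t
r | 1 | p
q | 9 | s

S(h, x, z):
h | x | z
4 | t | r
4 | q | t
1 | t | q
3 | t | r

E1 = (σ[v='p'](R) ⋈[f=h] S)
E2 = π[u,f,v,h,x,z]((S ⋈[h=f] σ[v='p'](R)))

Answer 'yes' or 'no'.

E1 per-node cardinality:
  R → 5
  σ[v='p'](R) → 1
  S → 4
  (σ[v='p'](R) ⋈[f=h] S) → 1
E2 per-node cardinality:
  S → 4
  R → 5
  σ[v='p'](R) → 1
  (S ⋈[h=f] σ[v='p'](R)) → 1
  π[u,f,v,h,x,z]((S ⋈[h=f] σ[v='p'](R))) → 1

E1 and E2 produce the same multiset:
u | f | v | h | x | z
r | 1 | p | 1 | t | q

yes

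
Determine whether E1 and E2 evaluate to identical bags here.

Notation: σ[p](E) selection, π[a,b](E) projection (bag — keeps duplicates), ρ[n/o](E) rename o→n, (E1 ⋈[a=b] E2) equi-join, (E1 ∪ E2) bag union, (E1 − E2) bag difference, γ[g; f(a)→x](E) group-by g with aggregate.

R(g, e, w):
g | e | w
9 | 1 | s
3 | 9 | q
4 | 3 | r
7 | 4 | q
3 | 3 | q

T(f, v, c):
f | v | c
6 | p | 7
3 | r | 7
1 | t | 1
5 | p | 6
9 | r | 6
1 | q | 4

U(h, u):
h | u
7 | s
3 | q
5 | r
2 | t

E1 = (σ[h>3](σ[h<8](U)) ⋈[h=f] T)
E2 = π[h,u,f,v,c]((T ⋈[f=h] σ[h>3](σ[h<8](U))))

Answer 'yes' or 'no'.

E1 row counts bottom-up:
  U → 4
  σ[h<8](U) → 4
  σ[h>3](σ[h<8](U)) → 2
  T → 6
  (σ[h>3](σ[h<8](U)) ⋈[h=f] T) → 1
E2 row counts bottom-up:
  T → 6
  U → 4
  σ[h<8](U) → 4
  σ[h>3](σ[h<8](U)) → 2
  (T ⋈[f=h] σ[h>3](σ[h<8](U))) → 1
  π[h,u,f,v,c]((T ⋈[f=h] σ[h>3](σ[h<8](U)))) → 1

E1 and E2 produce the same multiset:
h | u | f | v | c
5 | r | 5 | p | 6

yes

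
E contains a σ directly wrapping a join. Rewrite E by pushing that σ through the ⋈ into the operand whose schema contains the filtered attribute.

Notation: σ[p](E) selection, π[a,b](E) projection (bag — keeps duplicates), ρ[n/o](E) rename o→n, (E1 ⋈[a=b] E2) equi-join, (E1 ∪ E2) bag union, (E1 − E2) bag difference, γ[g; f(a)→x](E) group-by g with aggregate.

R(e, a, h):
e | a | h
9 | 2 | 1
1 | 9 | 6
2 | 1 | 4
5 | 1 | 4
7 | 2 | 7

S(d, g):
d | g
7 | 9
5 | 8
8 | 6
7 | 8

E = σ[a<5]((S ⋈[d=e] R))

σ filters on a, owned by the right side.
E' = (S ⋈[d=e] σ[a<5](R))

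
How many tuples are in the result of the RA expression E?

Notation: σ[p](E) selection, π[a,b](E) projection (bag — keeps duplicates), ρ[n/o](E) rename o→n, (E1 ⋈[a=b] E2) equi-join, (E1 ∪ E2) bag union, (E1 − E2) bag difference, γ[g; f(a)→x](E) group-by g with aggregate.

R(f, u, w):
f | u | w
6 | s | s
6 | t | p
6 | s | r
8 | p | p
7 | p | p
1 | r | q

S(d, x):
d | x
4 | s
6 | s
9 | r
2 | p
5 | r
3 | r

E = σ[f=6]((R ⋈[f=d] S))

Per-node cardinality:
  R → 6
  S → 6
  (R ⋈[f=d] S) → 3
  σ[f=6]((R ⋈[f=d] S)) → 3

|E| = 3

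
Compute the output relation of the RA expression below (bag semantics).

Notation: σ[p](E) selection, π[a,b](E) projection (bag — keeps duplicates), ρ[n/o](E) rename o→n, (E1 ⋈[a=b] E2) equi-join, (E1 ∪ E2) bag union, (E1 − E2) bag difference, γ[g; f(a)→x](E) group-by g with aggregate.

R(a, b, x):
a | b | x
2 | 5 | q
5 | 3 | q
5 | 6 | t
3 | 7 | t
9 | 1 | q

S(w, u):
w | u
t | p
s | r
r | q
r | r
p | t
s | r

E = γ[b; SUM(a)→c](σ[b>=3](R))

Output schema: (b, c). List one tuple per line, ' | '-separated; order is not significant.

Per-node cardinality:
  R → 5
  σ[b>=3](R) → 4
  γ[b; SUM(a)→c](σ[b>=3](R)) → 4

== RESULT ==
b | c
3 | 5
5 | 2
6 | 5
7 | 3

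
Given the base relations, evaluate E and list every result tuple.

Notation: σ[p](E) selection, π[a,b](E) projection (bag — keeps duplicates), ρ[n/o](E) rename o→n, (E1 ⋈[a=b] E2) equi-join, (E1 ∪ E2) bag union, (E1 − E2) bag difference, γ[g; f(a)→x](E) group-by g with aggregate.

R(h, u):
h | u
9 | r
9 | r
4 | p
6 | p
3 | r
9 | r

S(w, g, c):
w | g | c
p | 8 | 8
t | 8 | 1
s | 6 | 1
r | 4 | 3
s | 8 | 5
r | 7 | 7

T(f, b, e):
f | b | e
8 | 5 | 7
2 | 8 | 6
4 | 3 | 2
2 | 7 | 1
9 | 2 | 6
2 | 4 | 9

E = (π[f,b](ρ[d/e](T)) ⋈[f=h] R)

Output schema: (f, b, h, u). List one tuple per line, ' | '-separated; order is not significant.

Subexpression sizes:
  T → 6
  ρ[d/e](T) → 6
  π[f,b](ρ[d/e](T)) → 6
  R → 6
  (π[f,b](ρ[d/e](T)) ⋈[f=h] R) → 4

== RESULT ==
f | b | h | u
4 | 3 | 4 | p
9 | 2 | 9 | r
9 | 2 | 9 | r
9 | 2 | 9 | r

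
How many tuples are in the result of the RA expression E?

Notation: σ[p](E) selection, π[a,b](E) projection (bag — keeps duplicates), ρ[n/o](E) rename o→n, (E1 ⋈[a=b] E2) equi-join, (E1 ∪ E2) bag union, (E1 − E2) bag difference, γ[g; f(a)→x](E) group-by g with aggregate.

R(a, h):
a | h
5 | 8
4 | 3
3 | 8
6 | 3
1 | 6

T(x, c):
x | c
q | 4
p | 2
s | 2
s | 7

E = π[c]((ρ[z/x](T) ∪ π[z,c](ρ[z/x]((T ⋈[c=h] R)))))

Subexpression sizes:
  T → 4
  ρ[z/x](T) → 4
  T → 4
  R → 5
  (T ⋈[c=h] R) → 0
  ρ[z/x]((T ⋈[c=h] R)) → 0
  π[z,c](ρ[z/x]((T ⋈[c=h] R))) → 0
  (ρ[z/x](T) ∪ π[z,c](ρ[z/x]((T ⋈[c=h] R)))) → 4
  π[c]((ρ[z/x](T) ∪ π[z,c](ρ[z/x]((T ⋈[c=h] R))))) → 4

|E| = 4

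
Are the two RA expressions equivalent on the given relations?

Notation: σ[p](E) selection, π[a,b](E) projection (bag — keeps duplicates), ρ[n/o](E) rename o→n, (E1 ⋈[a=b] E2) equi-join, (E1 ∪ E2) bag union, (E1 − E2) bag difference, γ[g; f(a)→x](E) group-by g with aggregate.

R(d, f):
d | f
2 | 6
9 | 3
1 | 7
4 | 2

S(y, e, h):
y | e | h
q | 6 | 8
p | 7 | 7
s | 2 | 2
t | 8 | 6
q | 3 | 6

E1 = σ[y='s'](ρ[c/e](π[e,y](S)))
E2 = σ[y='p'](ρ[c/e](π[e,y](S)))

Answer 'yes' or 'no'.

E1 row counts bottom-up:
  S → 5
  π[e,y](S) → 5
  ρ[c/e](π[e,y](S)) → 5
  σ[y='s'](ρ[c/e](π[e,y](S))) → 1
E2 row counts bottom-up:
  S → 5
  π[e,y](S) → 5
  ρ[c/e](π[e,y](S)) → 5
  σ[y='p'](ρ[c/e](π[e,y](S))) → 1

E1 result:
c | y
2 | s
E2 result:
c | y
7 | p
Witness: (2, 's') appears 1× in E1 but 0× in E2.

no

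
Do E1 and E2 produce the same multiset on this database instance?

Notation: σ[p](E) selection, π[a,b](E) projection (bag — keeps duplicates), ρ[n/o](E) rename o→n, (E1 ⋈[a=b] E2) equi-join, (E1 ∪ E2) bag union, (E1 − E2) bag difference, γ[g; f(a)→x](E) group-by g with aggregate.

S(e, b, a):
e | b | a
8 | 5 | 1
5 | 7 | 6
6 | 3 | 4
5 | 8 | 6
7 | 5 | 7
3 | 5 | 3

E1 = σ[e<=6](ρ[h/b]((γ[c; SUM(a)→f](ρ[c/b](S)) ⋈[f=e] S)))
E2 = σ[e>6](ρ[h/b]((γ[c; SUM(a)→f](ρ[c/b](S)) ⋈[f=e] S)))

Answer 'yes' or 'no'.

E1 row counts bottom-up:
  S → 6
  ρ[c/b](S) → 6
  γ[c; SUM(a)→f](ρ[c/b](S)) → 4
  S → 6
  (γ[c; SUM(a)→f](ρ[c/b](S)) ⋈[f=e] S) → 2
  ρ[h/b]((γ[c; SUM(a)→f](ρ[c/b](S)) ⋈[f=e] S)) → 2
  σ[e<=6](ρ[h/b]((γ[c; SUM(a)→f](ρ[c/b](S)) ⋈[f=e] S))) → 2
E2 row counts bottom-up:
  S → 6
  ρ[c/b](S) → 6
  γ[c; SUM(a)→f](ρ[c/b](S)) → 4
  S → 6
  (γ[c; SUM(a)→f](ρ[c/b](S)) ⋈[f=e] S) → 2
  ρ[h/b]((γ[c; SUM(a)→f](ρ[c/b](S)) ⋈[f=e] S)) → 2
  σ[e>6](ρ[h/b]((γ[c; SUM(a)→f](ρ[c/b](S)) ⋈[f=e] S))) → 0

E1 result:
c | f | e | h | a
7 | 6 | 6 | 3 | 4
8 | 6 | 6 | 3 | 4
E2 result:
c | f | e | h | a
(0 rows)
Witness: (7, 6, 6, 3, 4) appears 1× in E1 but 0× in E2.

no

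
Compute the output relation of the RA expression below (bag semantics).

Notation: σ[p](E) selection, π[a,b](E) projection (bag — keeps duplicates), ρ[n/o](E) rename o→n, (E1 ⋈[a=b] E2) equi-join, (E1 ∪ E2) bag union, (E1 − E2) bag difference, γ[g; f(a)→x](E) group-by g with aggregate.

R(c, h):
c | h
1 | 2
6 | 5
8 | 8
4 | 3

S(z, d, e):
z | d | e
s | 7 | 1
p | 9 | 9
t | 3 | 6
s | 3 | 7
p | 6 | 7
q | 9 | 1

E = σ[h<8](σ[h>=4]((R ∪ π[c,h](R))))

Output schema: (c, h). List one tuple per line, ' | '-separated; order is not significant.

Subexpression sizes:
  R → 4
  R → 4
  π[c,h](R) → 4
  (R ∪ π[c,h](R)) → 8
  σ[h>=4]((R ∪ π[c,h](R))) → 4
  σ[h<8](σ[h>=4]((R ∪ π[c,h](R)))) → 2

== RESULT ==
c | h
6 | 5
6 | 5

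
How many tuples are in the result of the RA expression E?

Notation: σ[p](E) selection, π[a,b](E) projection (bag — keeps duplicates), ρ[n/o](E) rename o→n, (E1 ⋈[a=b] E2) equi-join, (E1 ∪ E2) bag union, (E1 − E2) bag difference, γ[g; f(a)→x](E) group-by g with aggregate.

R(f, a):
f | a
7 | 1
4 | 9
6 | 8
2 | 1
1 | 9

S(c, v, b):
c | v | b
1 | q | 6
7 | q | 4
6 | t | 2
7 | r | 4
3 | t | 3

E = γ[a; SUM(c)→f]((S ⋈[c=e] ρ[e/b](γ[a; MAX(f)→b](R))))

Per-node cardinality:
  S → 5
  R → 5
  γ[a; MAX(f)→b](R) → 3
  ρ[e/b](γ[a; MAX(f)→b](R)) → 3
  (S ⋈[c=e] ρ[e/b](γ[a; MAX(f)→b](R))) → 3
  γ[a; SUM(c)→f]((S ⋈[c=e] ρ[e/b](γ[a; MAX(f)→b](R)))) → 2

|E| = 2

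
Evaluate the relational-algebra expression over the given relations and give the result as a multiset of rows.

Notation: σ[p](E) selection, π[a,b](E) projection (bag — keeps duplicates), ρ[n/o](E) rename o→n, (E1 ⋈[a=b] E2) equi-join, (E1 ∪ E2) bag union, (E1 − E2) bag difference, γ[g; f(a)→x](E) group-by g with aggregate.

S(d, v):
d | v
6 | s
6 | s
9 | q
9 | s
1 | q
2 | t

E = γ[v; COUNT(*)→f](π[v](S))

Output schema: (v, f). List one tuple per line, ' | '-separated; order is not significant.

Stepwise |·|:
  S → 6
  π[v](S) → 6
  γ[v; COUNT(*)→f](π[v](S)) → 3

== RESULT ==
v | f
q | 2
s | 3
t | 1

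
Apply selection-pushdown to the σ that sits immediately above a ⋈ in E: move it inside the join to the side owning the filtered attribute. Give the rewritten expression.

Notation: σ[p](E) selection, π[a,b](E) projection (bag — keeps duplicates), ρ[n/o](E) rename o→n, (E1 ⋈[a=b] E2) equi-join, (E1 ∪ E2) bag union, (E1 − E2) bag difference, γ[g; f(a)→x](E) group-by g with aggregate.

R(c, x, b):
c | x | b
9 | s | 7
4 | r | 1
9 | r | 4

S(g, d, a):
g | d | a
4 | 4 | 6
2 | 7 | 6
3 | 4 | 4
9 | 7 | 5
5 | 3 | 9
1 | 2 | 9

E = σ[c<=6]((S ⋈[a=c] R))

σ filters on c, owned by the right side.
E' = (S ⋈[a=c] σ[c<=6](R))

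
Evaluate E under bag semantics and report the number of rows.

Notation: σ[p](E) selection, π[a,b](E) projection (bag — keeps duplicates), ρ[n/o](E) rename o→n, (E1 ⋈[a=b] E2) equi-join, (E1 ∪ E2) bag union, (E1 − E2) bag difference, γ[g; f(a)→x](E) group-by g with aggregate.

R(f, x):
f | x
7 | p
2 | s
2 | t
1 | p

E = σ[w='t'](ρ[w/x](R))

Per-node cardinality:
  R → 4
  ρ[w/x](R) → 4
  σ[w='t'](ρ[w/x](R)) → 1

|E| = 1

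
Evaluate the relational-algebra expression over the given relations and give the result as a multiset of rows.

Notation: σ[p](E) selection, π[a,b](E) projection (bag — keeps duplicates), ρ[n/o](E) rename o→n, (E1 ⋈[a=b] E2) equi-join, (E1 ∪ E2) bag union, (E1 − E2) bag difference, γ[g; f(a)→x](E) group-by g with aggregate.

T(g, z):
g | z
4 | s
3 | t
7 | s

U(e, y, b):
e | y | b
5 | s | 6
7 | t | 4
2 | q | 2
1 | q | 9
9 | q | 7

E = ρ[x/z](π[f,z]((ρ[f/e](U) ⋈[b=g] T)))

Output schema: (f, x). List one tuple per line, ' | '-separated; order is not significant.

Subexpression sizes:
  U → 5
  ρ[f/e](U) → 5
  T → 3
  (ρ[f/e](U) ⋈[b=g] T) → 2
  π[f,z]((ρ[f/e](U) ⋈[b=g] T)) → 2
  ρ[x/z](π[f,z]((ρ[f/e](U) ⋈[b=g] T))) → 2

== RESULT ==
f | x
7 | s
9 | s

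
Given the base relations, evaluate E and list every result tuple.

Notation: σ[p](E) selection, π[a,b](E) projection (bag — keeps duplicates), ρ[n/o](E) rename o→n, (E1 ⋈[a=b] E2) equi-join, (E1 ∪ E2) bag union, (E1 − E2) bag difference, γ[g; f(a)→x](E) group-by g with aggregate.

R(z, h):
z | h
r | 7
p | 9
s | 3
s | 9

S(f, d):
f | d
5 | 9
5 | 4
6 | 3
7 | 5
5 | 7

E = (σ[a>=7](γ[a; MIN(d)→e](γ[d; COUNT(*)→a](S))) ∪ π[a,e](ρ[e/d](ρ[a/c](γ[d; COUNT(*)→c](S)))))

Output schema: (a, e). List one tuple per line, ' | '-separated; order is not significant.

Row counts bottom-up:
  S → 5
  γ[d; COUNT(*)→a](S) → 5
  γ[a; MIN(d)→e](γ[d; COUNT(*)→a](S)) → 1
  σ[a>=7](γ[a; MIN(d)→e](γ[d; COUNT(*)→a](S))) → 0
  S → 5
  γ[d; COUNT(*)→c](S) → 5
  ρ[a/c](γ[d; COUNT(*)→c](S)) → 5
  ρ[e/d](ρ[a/c](γ[d; COUNT(*)→c](S))) → 5
  π[a,e](ρ[e/d](ρ[a/c](γ[d; COUNT(*)→c](S)))) → 5
  (σ[a>=7](γ[a; MIN(d)→e](γ[d; COUNT(*)→a](S))) ∪ π[a,e](ρ[e/d](ρ[a/c](γ[d; COUNT(*)→c](S))))) → 5

== RESULT ==
a | e
1 | 3
1 | 4
1 | 5
1 | 7
1 | 9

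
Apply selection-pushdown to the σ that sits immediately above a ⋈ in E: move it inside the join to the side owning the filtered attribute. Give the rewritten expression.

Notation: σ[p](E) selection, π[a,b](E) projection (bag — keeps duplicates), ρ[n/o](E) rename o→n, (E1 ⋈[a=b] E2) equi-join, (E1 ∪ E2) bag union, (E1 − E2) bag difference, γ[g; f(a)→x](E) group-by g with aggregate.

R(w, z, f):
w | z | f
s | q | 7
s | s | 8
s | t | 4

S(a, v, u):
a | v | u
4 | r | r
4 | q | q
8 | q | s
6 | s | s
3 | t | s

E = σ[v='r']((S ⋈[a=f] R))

σ filters on v, owned by the left side.
E' = (σ[v='r'](S) ⋈[a=f] R)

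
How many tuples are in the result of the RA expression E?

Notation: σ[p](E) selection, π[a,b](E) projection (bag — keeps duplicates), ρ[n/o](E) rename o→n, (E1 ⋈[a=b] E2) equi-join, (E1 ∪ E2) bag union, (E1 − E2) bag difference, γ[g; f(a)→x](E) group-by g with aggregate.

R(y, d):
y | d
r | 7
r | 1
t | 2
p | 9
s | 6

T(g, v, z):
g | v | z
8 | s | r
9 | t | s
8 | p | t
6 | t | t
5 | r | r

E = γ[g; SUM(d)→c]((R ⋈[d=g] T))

Row counts bottom-up:
  R → 5
  T → 5
  (R ⋈[d=g] T) → 2
  γ[g; SUM(d)→c]((R ⋈[d=g] T)) → 2

|E| = 2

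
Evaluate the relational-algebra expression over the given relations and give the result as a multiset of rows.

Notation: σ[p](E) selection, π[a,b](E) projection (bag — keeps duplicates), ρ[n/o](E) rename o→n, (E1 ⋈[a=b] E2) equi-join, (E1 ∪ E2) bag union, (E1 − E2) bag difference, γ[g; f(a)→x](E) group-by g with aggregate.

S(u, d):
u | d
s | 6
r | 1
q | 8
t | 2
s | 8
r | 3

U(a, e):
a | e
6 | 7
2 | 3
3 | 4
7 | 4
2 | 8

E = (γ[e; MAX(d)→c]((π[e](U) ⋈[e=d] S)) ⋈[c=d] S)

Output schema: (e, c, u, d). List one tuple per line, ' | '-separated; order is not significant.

Subexpression sizes:
  U → 5
  π[e](U) → 5
  S → 6
  (π[e](U) ⋈[e=d] S) → 3
  γ[e; MAX(d)→c]((π[e](U) ⋈[e=d] S)) → 2
  S → 6
  (γ[e; MAX(d)→c]((π[e](U) ⋈[e=d] S)) ⋈[c=d] S) → 3

== RESULT ==
e | c | u | d
3 | 3 | r | 3
8 | 8 | q | 8
8 | 8 | s | 8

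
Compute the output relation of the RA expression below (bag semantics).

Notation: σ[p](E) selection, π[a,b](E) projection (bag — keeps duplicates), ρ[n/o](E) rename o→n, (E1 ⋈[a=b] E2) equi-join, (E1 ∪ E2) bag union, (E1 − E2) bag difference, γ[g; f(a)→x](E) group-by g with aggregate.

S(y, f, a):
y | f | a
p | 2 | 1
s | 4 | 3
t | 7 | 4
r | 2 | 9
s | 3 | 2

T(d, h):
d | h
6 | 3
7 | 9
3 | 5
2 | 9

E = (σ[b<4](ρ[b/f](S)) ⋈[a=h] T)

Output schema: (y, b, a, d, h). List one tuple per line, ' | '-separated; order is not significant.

Stepwise |·|:
  S → 5
  ρ[b/f](S) → 5
  σ[b<4](ρ[b/f](S)) → 3
  T → 4
  (σ[b<4](ρ[b/f](S)) ⋈[a=h] T) → 2

== RESULT ==
y | b | a | d | h
r | 2 | 9 | 2 | 9
r | 2 | 9 | 7 | 9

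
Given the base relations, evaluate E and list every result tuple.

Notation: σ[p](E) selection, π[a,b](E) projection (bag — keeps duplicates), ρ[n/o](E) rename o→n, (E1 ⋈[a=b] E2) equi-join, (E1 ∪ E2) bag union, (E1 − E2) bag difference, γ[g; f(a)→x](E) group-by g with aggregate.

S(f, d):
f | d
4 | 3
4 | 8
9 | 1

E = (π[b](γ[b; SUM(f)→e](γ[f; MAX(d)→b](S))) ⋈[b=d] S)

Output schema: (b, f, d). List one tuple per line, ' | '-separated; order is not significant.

Subexpression sizes:
  S → 3
  γ[f; MAX(d)→b](S) → 2
  γ[b; SUM(f)→e](γ[f; MAX(d)→b](S)) → 2
  π[b](γ[b; SUM(f)→e](γ[f; MAX(d)→b](S))) → 2
  S → 3
  (π[b](γ[b; SUM(f)→e](γ[f; MAX(d)→b](S))) ⋈[b=d] S) → 2

== RESULT ==
b | f | d
1 | 9 | 1
8 | 4 | 8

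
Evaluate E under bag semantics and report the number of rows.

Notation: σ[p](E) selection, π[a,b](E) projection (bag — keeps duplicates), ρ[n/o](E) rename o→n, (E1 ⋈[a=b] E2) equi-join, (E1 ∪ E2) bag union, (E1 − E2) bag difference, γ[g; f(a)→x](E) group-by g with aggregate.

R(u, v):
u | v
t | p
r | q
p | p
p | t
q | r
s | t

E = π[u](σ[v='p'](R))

Per-node cardinality:
  R → 6
  σ[v='p'](R) → 2
  π[u](σ[v='p'](R)) → 2

|E| = 2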